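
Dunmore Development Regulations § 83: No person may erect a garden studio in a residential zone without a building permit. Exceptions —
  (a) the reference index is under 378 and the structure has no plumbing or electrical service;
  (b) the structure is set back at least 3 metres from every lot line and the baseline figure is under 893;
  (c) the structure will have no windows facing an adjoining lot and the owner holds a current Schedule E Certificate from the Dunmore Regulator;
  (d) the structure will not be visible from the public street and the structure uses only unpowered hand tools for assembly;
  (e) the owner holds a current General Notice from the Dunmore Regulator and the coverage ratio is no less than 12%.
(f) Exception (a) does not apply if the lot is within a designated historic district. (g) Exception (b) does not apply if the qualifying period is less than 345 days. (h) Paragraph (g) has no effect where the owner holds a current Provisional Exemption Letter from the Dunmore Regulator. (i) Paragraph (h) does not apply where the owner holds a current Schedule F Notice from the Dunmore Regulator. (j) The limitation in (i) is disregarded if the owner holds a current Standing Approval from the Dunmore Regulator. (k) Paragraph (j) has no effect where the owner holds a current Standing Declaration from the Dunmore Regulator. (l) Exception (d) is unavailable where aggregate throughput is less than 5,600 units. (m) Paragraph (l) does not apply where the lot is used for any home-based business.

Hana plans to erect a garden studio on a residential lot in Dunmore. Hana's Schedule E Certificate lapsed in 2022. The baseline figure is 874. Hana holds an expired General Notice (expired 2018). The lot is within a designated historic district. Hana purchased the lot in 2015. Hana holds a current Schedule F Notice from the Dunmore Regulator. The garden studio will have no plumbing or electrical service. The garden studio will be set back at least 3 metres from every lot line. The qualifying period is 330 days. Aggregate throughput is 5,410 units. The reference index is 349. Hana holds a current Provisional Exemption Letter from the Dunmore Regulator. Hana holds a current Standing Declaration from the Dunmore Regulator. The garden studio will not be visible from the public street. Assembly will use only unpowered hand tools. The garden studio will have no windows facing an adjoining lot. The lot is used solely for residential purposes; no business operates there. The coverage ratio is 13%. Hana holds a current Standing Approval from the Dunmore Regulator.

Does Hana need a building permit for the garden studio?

Exception (a) is satisfied on its face — the reference index is 349, under the 378 limit; there is no plumbing or electrical service. But: (f) operates against (a): the lot is in a historic district. So (a) is unavailable.
Exception (b)'s conditions are all satisfied: the setback is at least 3 m on every side; the baseline figure is 874, under the 893 limit. But applying paragraphs (g)–(k): (g) operates against (b): the qualifying period is 330 days, less than the 345 days limit. (h) would limit (g) — a current Provisional Exemption Letter is held — but (i) sets (h) aside: (i) applies — a current Schedule F Notice is held. (j) is engaged (a current Standing Approval is held), but is itself disapplied by (k): (k) operates against (j): a current Standing Declaration is held. (b) is therefore removed.
Exception (c) does not apply: the Schedule E Certificate is not current.
Exception (d) is satisfied on its face — the structure will not be visible from the street; assembly uses only hand tools. Turning to paragraphs (l)–(m): (l) operates against (d): aggregate throughput is 5,410 units, less than the 5,600 units limit. (m), which would lift (l), does not operate here — the lot is solely residential. So (d) is unavailable.
Exception (e) does not apply: the General Notice is not current.
No exception applies. The general rule governs.

Yes — Hana must obtain a building permit.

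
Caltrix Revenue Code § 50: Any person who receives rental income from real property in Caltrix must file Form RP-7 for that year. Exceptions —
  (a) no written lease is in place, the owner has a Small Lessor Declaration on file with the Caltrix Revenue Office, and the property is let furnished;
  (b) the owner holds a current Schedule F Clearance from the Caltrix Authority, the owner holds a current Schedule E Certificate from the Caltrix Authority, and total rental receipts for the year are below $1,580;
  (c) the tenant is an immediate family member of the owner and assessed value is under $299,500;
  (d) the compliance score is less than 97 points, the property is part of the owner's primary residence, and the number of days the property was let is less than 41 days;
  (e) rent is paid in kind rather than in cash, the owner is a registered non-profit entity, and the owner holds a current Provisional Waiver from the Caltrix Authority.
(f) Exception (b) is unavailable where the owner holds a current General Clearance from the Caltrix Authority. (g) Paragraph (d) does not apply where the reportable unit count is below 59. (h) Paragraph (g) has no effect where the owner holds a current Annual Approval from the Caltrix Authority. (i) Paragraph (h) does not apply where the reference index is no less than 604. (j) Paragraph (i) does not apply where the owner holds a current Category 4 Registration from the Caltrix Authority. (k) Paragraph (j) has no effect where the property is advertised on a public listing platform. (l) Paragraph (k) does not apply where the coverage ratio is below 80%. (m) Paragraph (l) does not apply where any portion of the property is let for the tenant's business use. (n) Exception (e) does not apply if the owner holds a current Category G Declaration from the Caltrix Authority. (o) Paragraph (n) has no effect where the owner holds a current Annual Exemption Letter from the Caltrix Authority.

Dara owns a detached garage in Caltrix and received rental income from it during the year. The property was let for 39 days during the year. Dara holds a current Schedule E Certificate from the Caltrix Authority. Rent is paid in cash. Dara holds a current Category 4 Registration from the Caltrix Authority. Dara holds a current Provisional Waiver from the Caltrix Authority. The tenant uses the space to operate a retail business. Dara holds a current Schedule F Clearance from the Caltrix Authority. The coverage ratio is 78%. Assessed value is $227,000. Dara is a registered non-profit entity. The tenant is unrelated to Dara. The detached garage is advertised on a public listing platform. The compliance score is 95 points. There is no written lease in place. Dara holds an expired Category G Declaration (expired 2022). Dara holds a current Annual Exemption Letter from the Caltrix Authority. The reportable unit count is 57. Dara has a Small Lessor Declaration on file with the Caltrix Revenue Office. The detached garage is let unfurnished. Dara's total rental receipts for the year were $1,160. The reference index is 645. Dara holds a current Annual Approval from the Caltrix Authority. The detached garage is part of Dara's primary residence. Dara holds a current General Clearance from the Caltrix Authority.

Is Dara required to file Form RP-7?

Yes — Dara must file Form RP-7.

Exception (a) does not apply: the property is let unfurnished.
Exception (b): a current Schedule F Clearance is held; a current Schedule E Certificate is held; total rental receipts for the year are $1,160, below the $1,580 limit — every condition holds. However, paragraph (f) must be considered: (f) operates against (b): a current General Clearance is held. Exception (b) does not apply.
Exception (c) does not apply: the tenant is unrelated to the owner.
Exception (d): the compliance score is 95 points, less than the 97 points limit; the detached garage is part of the primary residence; the number of days the property was let is 39 days, less than the 41 days limit — every condition holds. But: (g) is triggered — the reportable unit count is 57, below the 59 limit. (h) operates (a current Annual Approval is held), but is set aside by (i): (i) operates against (h): the reference index is 645, meeting the 604 threshold. (j) would limit (i) — a current Category 4 Registration is held — but (k) sets (j) aside: (k) operates — the property is publicly advertised. (l) is triggered (the coverage ratio is 78%, below the 80% limit), but is itself disapplied by (m): (m) operates against (l): the space is let for business use. (d) is therefore removed.
Exception (e) requires that rent is paid in kind rather than in cash; but rent is paid in cash, so (e) is unavailable.
None of the exceptions is available; § 50 applies in full.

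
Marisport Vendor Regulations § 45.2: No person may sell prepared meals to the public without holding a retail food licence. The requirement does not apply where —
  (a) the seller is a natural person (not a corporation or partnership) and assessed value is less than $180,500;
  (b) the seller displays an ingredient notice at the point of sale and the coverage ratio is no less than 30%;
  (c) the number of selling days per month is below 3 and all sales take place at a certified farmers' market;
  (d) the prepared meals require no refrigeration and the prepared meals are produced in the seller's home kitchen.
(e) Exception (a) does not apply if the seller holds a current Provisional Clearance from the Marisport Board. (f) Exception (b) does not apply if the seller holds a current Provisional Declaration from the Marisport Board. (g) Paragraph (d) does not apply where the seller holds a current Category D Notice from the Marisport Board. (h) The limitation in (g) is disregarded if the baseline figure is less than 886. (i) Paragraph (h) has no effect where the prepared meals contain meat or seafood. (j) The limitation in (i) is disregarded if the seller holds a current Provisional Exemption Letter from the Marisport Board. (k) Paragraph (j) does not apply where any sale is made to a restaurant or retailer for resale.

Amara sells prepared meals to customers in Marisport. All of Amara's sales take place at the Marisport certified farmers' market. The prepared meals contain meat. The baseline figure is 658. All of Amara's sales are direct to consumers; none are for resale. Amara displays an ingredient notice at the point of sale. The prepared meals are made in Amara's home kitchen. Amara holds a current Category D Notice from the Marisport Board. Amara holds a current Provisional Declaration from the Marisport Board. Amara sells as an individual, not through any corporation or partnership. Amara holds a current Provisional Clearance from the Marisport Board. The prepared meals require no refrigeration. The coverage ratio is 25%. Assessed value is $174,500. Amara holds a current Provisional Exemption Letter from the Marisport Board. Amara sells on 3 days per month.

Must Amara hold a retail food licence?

No — exception (d) applies; Amara is not required to hold a retail food licence.

Exception (a): the seller is a natural person; assessed value is $174,500, less than the $180,500 limit — every condition holds. But applying paragraph (e): (e) operates — a current Provisional Clearance is held. So (a) is unavailable.
Exception (b) fails — the coverage ratio is 25%, short of 30%.
Exception (c) fails — the number of selling days per month is 3, not below 3.
Exception (d)'s conditions are all satisfied: the prepared meals are shelf-stable; the prepared meals are home-kitchen produced. As to paragraphs (g)–(k): (g) applies (a current Category D Notice is held), but is overridden by (h): (h) operates against (g): the baseline figure is 658, less than the 886 limit. (i) would limit (h) — the prepared meals contain meat — but (j) sets (i) aside: (j) operates against (i): a current Provisional Exemption Letter is held. (k), which would lift (j), is not triggered — no sales are for resale. So (d) applies.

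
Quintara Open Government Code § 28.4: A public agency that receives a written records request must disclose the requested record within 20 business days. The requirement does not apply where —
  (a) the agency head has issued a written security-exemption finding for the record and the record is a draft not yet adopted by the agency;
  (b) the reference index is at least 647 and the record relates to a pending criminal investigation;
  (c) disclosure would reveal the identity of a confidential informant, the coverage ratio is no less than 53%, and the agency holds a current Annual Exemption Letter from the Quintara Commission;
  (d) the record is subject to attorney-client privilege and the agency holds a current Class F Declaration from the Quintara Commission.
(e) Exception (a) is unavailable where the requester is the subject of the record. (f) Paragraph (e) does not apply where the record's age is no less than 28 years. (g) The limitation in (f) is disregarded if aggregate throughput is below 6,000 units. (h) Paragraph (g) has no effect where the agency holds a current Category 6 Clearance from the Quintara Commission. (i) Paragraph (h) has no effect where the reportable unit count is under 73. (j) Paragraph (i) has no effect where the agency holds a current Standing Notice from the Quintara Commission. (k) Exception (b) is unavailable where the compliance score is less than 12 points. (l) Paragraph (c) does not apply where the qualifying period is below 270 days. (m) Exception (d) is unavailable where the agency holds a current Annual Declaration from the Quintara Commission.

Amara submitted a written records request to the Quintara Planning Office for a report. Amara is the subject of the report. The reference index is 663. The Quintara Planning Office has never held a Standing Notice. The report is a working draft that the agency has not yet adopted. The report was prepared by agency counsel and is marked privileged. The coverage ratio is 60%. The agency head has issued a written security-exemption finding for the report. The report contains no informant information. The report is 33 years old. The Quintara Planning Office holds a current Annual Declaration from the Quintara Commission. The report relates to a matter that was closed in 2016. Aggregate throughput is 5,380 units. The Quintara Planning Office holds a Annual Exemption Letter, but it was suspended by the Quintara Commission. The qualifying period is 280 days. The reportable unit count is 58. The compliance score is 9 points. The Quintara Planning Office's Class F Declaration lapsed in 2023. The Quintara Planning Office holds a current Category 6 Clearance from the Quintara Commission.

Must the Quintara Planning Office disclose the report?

Yes — the Quintara Planning Office must disclose the report.

Exception (a)'s conditions are all satisfied: a written security-exemption finding has been issued; the report is an unadopted draft. However, paragraphs (e)–(j) must be considered: (e) is engaged — Amara is the subject of the report. (f) would limit (e) — the record's age is 33 years, meeting the 28 years threshold — but (g) sets (f) aside: (g) operates — aggregate throughput is 5,380 units, below the 6,000 units limit. (h) would limit (g) — a current Category 6 Clearance is held — but (i) sets (h) aside: (i) is engaged — the reportable unit count is 58, under the 73 limit. (j), which would lift (i), is not triggered — no current Standing Notice is held. So (a) is unavailable.
Exception (b) fails — the report relates to a closed matter.
Exception (c) fails — the report contains no informant information.
Exception (d) fails — the Class F Declaration is not current.
No exception applies. The general rule governs.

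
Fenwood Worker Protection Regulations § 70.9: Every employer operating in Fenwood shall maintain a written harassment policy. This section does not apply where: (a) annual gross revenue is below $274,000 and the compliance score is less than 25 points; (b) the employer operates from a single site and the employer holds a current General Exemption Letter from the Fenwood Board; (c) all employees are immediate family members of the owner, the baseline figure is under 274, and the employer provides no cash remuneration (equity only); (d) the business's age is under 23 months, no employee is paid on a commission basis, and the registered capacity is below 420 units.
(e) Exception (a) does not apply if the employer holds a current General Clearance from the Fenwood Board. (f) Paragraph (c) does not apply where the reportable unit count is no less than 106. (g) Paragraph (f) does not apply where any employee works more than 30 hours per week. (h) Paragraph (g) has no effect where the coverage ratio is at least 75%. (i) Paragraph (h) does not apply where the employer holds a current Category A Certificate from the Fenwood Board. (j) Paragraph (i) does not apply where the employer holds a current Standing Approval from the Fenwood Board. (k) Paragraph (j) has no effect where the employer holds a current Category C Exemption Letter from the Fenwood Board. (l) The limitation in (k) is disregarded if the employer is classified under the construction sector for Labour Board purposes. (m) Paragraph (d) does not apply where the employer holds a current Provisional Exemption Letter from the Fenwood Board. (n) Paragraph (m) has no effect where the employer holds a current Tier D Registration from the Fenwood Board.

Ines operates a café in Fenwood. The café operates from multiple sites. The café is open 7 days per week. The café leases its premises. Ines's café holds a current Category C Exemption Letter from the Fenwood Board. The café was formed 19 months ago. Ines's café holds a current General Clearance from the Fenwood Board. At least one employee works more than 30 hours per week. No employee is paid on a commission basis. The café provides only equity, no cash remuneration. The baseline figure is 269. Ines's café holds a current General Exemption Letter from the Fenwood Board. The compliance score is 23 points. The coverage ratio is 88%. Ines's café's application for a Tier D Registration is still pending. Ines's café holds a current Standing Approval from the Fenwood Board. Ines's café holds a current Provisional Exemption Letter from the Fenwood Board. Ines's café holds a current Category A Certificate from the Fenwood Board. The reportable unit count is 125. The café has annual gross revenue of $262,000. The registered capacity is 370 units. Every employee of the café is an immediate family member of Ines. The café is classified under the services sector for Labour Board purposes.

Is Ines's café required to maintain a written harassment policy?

No — exception (c) applies; Ines's café is not required to maintain a written harassment policy.

Exception (a): annual gross revenue is $262,000, below the $274,000 limit; the compliance score is 23 points, less than the 25 points limit — every condition holds. Turning to paragraph (e): (e) applies — a current General Clearance is held. So (a) is unavailable.
Exception (b) requires that the employer operates from a single site; but the employer operates from multiple sites, so (b) is unavailable.
Exception (c): every employee is an immediate family member; the baseline figure is 269, under the 274 limit; remuneration is equity-only — every condition holds. Considering the limiting provisions: (f) is engaged (the reportable unit count is 125, meeting the 106 threshold), but is set aside by (g): (g) is engaged — at least one employee exceeds 30 hours/week. (h) is engaged (the coverage ratio is 88%, meeting the 75% threshold), but yields to (i): (i) operates against (h): a current Category A Certificate is held. (j) is triggered (a current Standing Approval is held), but is set aside by (k): (k) operates — a current Category C Exemption Letter is held. (l), which would lift (k), is not triggered — the café is classified under the services sector. (c) remains available.
Exception (d) is satisfied on its face — the business's age is 19 months, under the 23 months limit; no employee is paid on commission; the registered capacity is 370 units, below the 420 units limit. However, paragraphs (m)–(n) must be considered: (m) operates against (d): a current Provisional Exemption Letter is held. (n) does not operate here (the Tier D Registration is not current), so (m) stands. Exception (d) does not apply.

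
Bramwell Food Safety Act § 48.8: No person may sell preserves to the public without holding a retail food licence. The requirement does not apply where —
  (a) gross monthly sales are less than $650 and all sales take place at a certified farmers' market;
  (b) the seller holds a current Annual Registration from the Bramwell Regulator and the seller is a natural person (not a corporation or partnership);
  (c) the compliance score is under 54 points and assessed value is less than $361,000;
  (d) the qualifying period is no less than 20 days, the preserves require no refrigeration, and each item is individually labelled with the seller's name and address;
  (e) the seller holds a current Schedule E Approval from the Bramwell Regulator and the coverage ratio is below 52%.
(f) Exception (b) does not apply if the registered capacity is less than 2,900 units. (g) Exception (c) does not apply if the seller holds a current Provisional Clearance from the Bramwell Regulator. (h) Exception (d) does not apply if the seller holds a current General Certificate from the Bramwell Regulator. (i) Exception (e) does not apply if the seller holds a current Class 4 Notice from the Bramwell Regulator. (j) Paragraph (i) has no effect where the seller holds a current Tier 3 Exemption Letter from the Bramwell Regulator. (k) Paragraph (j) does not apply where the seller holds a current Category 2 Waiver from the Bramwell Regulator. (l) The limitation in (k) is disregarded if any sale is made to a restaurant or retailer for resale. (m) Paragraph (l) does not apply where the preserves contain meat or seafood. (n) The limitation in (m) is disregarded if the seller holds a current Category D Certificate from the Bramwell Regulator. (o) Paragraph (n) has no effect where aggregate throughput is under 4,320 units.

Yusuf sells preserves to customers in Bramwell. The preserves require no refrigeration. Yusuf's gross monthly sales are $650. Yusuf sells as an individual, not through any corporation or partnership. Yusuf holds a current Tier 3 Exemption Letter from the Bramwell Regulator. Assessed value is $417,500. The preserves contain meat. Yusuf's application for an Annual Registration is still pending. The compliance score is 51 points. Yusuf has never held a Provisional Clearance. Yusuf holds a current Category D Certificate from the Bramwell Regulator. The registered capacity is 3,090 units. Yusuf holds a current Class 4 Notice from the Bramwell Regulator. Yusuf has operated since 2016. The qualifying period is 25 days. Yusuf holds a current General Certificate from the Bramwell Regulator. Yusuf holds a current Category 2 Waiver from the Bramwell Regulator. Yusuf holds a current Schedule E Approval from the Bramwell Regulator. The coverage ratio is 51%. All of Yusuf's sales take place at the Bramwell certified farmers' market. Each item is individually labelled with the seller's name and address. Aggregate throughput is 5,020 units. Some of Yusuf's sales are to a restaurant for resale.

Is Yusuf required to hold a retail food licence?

No — exception (e) applies; Yusuf is not required to hold a retail food licence.

Exception (a) does not apply: gross monthly sales are $650, not less than $650.
Exception (b) does not apply: there is no Annual Registration in force.
Exception (c) does not apply: assessed value is $417,500, not less than $361,000.
Exception (d) is satisfied on its face — the qualifying period is 25 days, meeting the 20 days threshold; the preserves are shelf-stable; items are individually labelled. But applying paragraph (h): (h) operates against (d): a current General Certificate is held. Exception (d) does not apply.
Exception (e)'s conditions are all satisfied: a current Schedule E Approval is held; the coverage ratio is 51%, below the 52% limit. As to paragraphs (i)–(o): (i) is engaged (a current Class 4 Notice is held), but is set aside by (j): (j) is engaged — a current Tier 3 Exemption Letter is held. (k) would limit (j) — a current Category 2 Waiver is held — but (l) sets (k) aside: (l) operates against (k): some sales are to a restaurant for resale. (m) is triggered (the preserves contain meat), but is itself disapplied by (n): (n) operates against (m): a current Category D Certificate is held. (o), which would lift (n), is inapplicable — aggregate throughput is 5,020 units, not under 4,320 units. (e) remains available.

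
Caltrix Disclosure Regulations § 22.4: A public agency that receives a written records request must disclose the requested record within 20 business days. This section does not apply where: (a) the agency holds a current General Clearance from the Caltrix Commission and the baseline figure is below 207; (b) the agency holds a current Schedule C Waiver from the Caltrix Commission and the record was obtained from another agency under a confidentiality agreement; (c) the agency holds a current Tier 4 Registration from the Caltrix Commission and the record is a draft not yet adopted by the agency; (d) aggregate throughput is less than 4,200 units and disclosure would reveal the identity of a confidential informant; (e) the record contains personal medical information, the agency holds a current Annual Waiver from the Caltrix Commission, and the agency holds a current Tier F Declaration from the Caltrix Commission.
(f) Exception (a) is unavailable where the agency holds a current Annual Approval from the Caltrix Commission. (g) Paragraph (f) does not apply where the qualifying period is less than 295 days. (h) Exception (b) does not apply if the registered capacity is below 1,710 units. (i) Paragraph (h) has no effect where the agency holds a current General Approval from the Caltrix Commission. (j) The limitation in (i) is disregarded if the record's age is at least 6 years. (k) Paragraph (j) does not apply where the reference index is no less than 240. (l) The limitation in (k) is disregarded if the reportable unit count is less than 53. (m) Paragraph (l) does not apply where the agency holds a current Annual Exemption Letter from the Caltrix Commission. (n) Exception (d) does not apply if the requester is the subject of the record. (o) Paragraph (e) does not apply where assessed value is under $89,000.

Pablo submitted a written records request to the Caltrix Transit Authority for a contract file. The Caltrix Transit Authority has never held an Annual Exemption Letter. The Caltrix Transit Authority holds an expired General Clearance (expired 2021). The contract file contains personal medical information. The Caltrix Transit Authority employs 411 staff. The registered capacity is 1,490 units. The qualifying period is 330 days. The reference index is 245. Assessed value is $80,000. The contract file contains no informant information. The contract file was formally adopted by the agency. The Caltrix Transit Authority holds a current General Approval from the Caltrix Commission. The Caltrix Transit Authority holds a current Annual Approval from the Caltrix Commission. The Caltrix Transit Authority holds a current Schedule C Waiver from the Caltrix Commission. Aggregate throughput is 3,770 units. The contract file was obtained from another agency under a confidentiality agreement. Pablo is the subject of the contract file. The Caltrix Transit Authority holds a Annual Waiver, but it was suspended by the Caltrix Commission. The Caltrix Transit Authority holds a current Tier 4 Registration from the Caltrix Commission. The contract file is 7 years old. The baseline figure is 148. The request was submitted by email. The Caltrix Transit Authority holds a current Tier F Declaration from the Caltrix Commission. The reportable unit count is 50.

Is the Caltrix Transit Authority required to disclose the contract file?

Yes — the Caltrix Transit Authority must disclose the contract file.

Exception (a) requires that the agency holds a current General Clearance from the Caltrix Commission; but there is no General Clearance in force, so (a) is unavailable.
Exception (b) is satisfied on its face — a current Schedule C Waiver is held; the contract file was obtained under a confidentiality agreement. But: (h) applies — the registered capacity is 1,490 units, below the 1,710 units limit. (i) is engaged (a current General Approval is held), but is itself disapplied by (j): (j) operates against (i): the record's age is 7 years, meeting the 6 years threshold. (k) applies (the reference index is 245, meeting the 240 threshold), but is set aside by (l): (l) operates — the reportable unit count is 50, less than the 53 limit. (m) is inapplicable (the Annual Exemption Letter is not current), so (l) stands. So (b) is unavailable.
Exception (c) does not apply: the contract file has been formally adopted.
Exception (d) fails — the contract file contains no informant information.
Exception (e) requires that the agency holds a current Annual Waiver from the Caltrix Commission; but the Annual Waiver is not current, so (e) is unavailable.
None of the exceptions is available; § 22.4 applies in full.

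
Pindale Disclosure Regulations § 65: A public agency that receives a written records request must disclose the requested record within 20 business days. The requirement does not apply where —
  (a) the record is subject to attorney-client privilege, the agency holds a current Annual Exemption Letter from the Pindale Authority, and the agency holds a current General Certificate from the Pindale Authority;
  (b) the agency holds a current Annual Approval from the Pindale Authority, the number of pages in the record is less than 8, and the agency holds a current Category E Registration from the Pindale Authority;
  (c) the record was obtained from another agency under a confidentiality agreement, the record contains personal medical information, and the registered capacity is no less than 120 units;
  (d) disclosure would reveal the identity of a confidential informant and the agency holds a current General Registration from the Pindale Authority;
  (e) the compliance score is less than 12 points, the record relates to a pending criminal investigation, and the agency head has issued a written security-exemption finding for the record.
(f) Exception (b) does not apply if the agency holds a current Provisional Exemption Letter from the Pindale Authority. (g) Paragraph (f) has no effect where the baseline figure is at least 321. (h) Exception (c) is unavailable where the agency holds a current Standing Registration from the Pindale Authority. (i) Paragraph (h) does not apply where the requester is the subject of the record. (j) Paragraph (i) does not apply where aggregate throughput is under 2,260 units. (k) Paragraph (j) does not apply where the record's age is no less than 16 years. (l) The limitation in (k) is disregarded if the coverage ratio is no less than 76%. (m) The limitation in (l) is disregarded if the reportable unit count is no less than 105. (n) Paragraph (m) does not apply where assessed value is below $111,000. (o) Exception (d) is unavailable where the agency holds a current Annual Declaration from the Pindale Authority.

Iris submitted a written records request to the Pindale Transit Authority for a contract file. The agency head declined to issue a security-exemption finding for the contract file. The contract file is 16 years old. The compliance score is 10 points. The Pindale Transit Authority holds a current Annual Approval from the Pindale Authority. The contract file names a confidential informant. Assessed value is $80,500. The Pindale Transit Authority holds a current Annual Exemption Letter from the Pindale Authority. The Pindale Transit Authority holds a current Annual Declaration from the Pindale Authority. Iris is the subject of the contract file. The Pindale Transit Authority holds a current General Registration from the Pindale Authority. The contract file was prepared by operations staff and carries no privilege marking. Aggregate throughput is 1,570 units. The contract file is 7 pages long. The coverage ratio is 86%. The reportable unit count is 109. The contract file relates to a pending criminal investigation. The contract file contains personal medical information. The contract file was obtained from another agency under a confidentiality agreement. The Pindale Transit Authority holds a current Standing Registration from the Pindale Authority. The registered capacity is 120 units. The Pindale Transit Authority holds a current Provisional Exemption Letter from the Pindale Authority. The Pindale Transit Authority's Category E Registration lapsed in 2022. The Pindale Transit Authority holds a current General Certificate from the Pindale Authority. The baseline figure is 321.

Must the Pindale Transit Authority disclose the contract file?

Exception (a) requires that the record is subject to attorney-client privilege; but the contract file carries no privilege marking, so (a) is unavailable.
Exception (b) does not apply: there is no Category E Registration in force.
All of (c)'s requirements are met (the contract file was obtained under a confidentiality agreement; the contract file contains personal medical information; the registered capacity is 120 units, meeting the 120 units threshold). But applying paragraphs (h)–(n): (h) is triggered — a current Standing Registration is held. (i) applies (Iris is the subject of the contract file), but is itself disapplied by (j): (j) operates against (i): aggregate throughput is 1,570 units, under the 2,260 units limit. (k) is engaged (the record's age is 16 years, meeting the 16 years threshold), but yields to (l): (l) operates against (k): the coverage ratio is 86%, meeting the 76% threshold. (m) is triggered (the reportable unit count is 109, meeting the 105 threshold), but is set aside by (n): (n) operates against (m): assessed value is $80,500, below the $111,000 limit. (c) is therefore removed.
Exception (d) is satisfied on its face — the contract file names a confidential informant; a current General Registration is held. Turning to paragraph (o): (o) operates against (d): a current Annual Declaration is held. So (d) is unavailable.
Exception (e) does not apply: the agency head declined to issue a security-exemption finding.
Every exception is unavailable, so the rule governs.

Yes — the Pindale Transit Authority must disclose the contract file.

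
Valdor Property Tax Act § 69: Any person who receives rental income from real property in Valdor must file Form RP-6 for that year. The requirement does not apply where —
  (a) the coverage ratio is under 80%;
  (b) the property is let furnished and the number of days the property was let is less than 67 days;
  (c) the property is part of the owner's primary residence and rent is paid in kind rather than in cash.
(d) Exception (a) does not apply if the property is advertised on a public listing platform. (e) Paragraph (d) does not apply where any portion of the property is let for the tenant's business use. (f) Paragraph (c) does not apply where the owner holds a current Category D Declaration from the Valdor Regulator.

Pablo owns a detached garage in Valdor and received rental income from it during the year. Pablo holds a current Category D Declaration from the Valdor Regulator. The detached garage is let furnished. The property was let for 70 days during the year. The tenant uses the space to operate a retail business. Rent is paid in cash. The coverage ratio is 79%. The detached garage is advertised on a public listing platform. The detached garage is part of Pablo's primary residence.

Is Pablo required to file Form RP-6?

All of (a)'s requirements are met (the coverage ratio is 79%, under the 80% limit). As to paragraphs (d)–(e): (d) would limit (a) — the property is publicly advertised — but (e) sets (d) aside: (e) is triggered — the space is let for business use. So (a) applies.
Exception (b) does not apply: the number of days the property was let is 70 days, not less than 67 days.
Exception (c) requires that rent is paid in kind rather than in cash; but rent is paid in cash, so (c) is unavailable.

No — exception (a) applies; Pablo is not required to file Form RP-6.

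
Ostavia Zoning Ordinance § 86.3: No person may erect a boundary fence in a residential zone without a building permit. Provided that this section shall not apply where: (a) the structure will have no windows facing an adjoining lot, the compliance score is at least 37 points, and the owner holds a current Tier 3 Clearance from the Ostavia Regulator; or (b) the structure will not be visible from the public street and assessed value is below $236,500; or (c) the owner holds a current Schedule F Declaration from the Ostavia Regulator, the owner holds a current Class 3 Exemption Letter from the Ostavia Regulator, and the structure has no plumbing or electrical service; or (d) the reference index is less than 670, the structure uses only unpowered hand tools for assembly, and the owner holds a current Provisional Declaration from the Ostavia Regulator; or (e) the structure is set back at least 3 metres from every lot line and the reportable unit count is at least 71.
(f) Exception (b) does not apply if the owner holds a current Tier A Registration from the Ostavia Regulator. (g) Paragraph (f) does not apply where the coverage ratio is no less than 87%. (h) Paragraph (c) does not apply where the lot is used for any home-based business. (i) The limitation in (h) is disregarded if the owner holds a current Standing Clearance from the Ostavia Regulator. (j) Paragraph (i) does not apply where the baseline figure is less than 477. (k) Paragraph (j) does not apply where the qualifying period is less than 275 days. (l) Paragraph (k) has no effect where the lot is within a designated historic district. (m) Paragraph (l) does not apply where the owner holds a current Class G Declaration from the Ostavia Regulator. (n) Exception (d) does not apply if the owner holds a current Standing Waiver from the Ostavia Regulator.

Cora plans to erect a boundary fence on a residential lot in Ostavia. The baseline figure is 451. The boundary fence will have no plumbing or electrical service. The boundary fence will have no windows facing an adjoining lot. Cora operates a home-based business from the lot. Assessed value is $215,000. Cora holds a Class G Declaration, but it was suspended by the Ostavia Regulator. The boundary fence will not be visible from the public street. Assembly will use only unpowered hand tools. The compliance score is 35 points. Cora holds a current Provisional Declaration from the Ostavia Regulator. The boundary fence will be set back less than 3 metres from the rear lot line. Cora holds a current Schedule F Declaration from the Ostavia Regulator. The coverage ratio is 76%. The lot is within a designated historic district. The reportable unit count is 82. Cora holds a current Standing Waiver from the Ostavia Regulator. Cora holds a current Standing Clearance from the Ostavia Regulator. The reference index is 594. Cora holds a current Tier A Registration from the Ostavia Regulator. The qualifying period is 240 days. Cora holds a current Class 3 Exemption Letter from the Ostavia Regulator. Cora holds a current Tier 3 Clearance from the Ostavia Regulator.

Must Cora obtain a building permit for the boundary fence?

Yes — Cora must obtain a building permit.

Exception (a) fails — the compliance score is 35 points, short of 37 points.
Exception (b) is satisfied on its face — the structure will not be visible from the street; assessed value is $215,000, below the $236,500 limit. However, paragraphs (f)–(g) must be considered: (f) operates against (b): a current Tier A Registration is held. (g), which would lift (f), does not operate here — the coverage ratio is 76%, short of 87%. So (b) is unavailable.
Exception (c) is satisfied on its face — a current Schedule F Declaration is held; a current Class 3 Exemption Letter is held; there is no plumbing or electrical service. Turning to paragraphs (h)–(m): (h) operates — a home-based business operates on the lot. (i) is triggered (a current Standing Clearance is held), but yields to (j): (j) operates against (i): the baseline figure is 451, less than the 477 limit. (k) would limit (j) — the qualifying period is 240 days, less than the 275 days limit — but (l) sets (k) aside: (l) is engaged — the lot is in a historic district. (m) is inapplicable (there is no Class G Declaration in force), so (l) stands. Exception (c) does not apply.
All of (d)'s requirements are met (the reference index is 594, less than the 670 limit; assembly uses only hand tools; a current Provisional Declaration is held). However, paragraph (n) must be considered: (n) operates against (d): a current Standing Waiver is held. Exception (d) does not apply.
Exception (e) requires that the structure is set back at least 3 metres from every lot line; but the rear setback is under 3 m, so (e) is unavailable.
Every exception is unavailable, so the rule governs.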